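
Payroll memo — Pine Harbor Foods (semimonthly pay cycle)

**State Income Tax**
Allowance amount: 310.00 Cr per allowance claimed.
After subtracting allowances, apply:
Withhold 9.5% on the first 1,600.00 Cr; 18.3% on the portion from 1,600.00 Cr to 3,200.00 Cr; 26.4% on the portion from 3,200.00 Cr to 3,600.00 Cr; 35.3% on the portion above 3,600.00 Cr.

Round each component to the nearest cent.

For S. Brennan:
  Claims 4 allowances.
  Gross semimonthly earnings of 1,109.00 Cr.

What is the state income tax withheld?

0.00 Cr

State Income Tax: taxable = 1,109.00 Cr − 4×310.00 Cr = -131.00 Cr
  Taxable ≤ 0 → 0.00 Cr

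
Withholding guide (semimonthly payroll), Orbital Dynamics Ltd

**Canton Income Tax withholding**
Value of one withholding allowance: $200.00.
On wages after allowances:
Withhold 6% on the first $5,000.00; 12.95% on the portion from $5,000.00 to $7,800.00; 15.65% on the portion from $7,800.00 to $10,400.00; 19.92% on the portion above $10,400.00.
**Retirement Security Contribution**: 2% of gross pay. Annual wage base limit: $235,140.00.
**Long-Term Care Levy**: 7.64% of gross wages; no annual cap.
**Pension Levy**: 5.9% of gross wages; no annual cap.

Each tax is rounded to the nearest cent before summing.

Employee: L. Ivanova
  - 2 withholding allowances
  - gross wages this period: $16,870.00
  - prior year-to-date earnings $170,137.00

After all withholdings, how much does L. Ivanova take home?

Canton Income Tax: taxable = $16,870.00 − 2×$200.00 = $16,470.00
  $1,069.50 + 19.92% × ($16,470.00 − $10,400.00) = $1,069.50 + 19.92% × $6,070.00 = $2,278.64
Retirement Security Contribution: 2% × $16,870.00 = $337.40
Long-Term Care Levy: 7.64% × $16,870.00 = $1,288.87
Pension Levy: 5.9% × $16,870.00 = $995.33
Total withheld: $2,278.64 + $337.40 + $1,288.87 + $995.33 = $4,900.24
Net pay: $16,870.00 − $4,900.24 = $11,969.76

$11,969.76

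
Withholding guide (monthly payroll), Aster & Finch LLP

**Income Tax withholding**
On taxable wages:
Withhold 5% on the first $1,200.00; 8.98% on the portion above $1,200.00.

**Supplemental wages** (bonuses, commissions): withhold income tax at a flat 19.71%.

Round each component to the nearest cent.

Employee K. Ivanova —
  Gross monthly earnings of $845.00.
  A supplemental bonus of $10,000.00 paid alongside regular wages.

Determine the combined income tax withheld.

$2,013.25

Income Tax: taxable = $845.00
  5% × $845.00 = $42.25
Supplemental (19.71% flat on bonus): 19.71% × $10,000.00 = $1,971.00
Total income tax: $42.25 + $1,971.00 = $2,013.25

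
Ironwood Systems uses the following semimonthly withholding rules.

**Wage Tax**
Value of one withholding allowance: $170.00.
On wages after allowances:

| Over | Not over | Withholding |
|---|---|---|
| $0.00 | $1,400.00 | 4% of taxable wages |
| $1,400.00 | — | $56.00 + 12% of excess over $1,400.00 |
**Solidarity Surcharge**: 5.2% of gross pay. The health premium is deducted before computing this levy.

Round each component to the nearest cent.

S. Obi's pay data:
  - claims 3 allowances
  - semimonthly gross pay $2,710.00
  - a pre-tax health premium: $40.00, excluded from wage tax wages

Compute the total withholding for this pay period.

Wage Tax: taxable = $2,710.00 − $40.00 − 3×$170.00 = $2,160.00
  $56.00 + 12% × ($2,160.00 − $1,400.00) = $56.00 + 12% × $760.00 = $147.20
Solidarity Surcharge: 5.2% × $2,670.00 = $138.84
Total: $147.20 + $138.84 = $286.04

$286.04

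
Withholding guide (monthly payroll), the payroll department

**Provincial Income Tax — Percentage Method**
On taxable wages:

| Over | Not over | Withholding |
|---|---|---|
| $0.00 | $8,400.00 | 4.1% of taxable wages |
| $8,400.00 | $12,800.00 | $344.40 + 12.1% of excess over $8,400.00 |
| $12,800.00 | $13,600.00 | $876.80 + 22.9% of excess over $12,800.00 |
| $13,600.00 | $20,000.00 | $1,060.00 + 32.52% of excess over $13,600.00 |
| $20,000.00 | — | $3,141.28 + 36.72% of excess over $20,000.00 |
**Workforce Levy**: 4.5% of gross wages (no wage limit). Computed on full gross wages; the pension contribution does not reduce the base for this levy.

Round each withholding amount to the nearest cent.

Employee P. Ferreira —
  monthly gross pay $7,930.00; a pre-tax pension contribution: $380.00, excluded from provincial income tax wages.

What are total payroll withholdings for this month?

Provincial Income Tax: taxable = $7,930.00 − $380.00 = $7,550.00
  4.1% × $7,550.00 = $309.55
Workforce Levy: 4.5% × $7,930.00 = $356.85
Total: $309.55 + $356.85 = $666.40

$666.40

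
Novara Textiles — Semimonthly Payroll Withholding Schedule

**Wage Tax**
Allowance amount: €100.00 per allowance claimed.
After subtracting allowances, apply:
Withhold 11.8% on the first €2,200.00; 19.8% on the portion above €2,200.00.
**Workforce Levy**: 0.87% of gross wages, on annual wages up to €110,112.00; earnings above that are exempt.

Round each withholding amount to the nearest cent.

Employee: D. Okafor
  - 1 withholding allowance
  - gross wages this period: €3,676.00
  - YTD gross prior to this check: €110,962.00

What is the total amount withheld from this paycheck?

Wage Tax: taxable = €3,676.00 − 1×€100.00 = €3,576.00
  €259.60 + 19.8% × (€3,576.00 − €2,200.00) = €259.60 + 19.8% × €1,376.00 = €532.05
Workforce Levy: YTD €110,962.00 ≥ cap €110,112.00 → €0.00
Total: €532.05 + €0.00 = €532.05

€532.05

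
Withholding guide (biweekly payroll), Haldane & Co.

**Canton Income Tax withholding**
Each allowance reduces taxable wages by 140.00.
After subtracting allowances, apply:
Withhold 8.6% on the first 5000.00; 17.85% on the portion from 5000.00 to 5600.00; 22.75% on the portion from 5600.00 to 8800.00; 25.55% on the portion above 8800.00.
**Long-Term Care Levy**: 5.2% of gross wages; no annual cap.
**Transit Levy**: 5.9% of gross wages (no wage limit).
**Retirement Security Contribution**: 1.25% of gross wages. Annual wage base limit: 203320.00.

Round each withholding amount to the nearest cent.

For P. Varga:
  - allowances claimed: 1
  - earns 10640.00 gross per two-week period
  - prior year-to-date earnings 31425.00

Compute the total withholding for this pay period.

3013.49

Canton Income Tax: taxable = 10640.00 − 1×140.00 = 10500.00
  1265.10 + 25.55% × (10500.00 − 8800.00) = 1265.10 + 25.55% × 1700.00 = 1699.45
Long-Term Care Levy: 5.2% × 10640.00 = 553.28
Transit Levy: 5.9% × 10640.00 = 627.76
Retirement Security Contribution: 1.25% × 10640.00 = 133.00
Total: 1699.45 + 553.28 + 627.76 + 133.00 = 3013.49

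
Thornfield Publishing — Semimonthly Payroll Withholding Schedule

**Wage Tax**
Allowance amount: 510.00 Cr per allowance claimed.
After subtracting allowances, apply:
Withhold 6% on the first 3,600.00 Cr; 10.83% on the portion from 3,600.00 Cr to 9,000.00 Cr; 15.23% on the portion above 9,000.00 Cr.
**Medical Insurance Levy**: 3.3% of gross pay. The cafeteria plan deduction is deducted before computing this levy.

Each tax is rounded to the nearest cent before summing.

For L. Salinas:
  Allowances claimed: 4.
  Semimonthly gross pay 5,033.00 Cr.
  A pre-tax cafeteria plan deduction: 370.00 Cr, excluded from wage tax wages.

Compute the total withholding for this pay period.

Wage Tax: taxable = 5,033.00 Cr − 370.00 Cr − 4×510.00 Cr = 2,623.00 Cr
  6% × 2,623.00 Cr = 157.38 Cr
Medical Insurance Levy: 3.3% × 4,663.00 Cr = 153.88 Cr
Total: 157.38 Cr + 153.88 Cr = 311.26 Cr

311.26 Cr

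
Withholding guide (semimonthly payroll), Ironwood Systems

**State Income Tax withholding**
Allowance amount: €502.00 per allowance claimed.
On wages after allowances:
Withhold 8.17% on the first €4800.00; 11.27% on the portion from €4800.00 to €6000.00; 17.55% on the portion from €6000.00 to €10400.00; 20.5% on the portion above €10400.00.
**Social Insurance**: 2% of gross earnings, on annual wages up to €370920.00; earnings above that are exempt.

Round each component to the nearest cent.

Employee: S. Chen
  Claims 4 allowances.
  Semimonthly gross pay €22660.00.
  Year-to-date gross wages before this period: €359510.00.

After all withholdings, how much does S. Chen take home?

€19030.54

State Income Tax: taxable = €22660.00 − 4×€502.00 = €20652.00
  €1299.60 + 20.5% × (€20652.00 − €10400.00) = €1299.60 + 20.5% × €10252.00 = €3401.26
Social Insurance: cap €370920.00 − YTD €359510.00 = €11410.00 subject; 2% × €11410.00 = €228.20
Total withheld: €3401.26 + €228.20 = €3629.46
Net pay: €22660.00 − €3629.46 = €19030.54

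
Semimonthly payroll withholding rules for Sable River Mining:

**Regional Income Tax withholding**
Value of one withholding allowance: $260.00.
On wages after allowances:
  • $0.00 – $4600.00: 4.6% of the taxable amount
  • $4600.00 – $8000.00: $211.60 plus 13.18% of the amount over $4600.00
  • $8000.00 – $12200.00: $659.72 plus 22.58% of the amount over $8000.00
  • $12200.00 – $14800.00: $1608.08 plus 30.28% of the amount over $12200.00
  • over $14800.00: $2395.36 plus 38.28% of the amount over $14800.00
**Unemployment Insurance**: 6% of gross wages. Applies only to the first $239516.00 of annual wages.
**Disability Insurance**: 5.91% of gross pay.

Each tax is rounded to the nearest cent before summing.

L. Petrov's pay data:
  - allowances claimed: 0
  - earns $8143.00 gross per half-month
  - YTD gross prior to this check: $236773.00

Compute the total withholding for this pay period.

Regional Income Tax: taxable = $8143.00
  $659.72 + 22.58% × ($8143.00 − $8000.00) = $659.72 + 22.58% × $143.00 = $692.01
Unemployment Insurance: cap $239516.00 − YTD $236773.00 = $2743.00 subject; 6% × $2743.00 = $164.58
Disability Insurance: 5.91% × $8143.00 = $481.25
Total: $692.01 + $164.58 + $481.25 = $1337.84

$1337.84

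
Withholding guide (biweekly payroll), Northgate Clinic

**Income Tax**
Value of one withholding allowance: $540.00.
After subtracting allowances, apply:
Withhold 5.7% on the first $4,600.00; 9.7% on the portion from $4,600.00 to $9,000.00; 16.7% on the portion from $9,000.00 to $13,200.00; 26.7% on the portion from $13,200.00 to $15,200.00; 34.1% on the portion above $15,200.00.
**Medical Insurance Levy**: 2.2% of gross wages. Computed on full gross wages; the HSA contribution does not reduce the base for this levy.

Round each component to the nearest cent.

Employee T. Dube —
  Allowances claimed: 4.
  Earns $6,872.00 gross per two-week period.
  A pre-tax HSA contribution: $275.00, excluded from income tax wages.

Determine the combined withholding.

Income Tax: taxable = $6,872.00 − $275.00 − 4×$540.00 = $4,437.00
  5.7% × $4,437.00 = $252.91
Medical Insurance Levy: 2.2% × $6,872.00 = $151.18
Total: $252.91 + $151.18 = $404.09

$404.09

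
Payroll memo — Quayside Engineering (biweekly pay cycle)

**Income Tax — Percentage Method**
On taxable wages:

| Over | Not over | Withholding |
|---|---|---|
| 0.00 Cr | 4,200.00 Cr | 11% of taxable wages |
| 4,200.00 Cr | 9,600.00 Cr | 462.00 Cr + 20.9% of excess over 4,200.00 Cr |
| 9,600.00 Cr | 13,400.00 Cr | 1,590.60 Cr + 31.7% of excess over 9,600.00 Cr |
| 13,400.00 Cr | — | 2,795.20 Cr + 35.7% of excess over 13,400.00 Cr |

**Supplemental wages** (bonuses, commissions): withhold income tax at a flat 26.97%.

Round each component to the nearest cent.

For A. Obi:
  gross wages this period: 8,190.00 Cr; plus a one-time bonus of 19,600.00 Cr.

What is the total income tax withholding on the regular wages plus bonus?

Income Tax: taxable = 8,190.00 Cr
  462.00 Cr + 20.9% × (8,190.00 Cr − 4,200.00 Cr) = 462.00 Cr + 20.9% × 3,990.00 Cr = 1,295.91 Cr
Supplemental (26.97% flat on bonus): 26.97% × 19,600.00 Cr = 5,286.12 Cr
Total income tax: 1,295.91 Cr + 5,286.12 Cr = 6,582.03 Cr

6,582.03 Cr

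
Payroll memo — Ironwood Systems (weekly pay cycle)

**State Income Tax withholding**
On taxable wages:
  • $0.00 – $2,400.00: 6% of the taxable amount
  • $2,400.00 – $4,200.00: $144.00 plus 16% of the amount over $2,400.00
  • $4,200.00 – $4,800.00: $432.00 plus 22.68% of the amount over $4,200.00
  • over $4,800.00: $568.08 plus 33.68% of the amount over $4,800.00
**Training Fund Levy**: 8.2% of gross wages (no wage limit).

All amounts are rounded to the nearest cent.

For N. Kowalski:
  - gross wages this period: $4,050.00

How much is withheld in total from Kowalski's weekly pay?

$740.10

State Income Tax: taxable = $4,050.00
  $144.00 + 16% × ($4,050.00 − $2,400.00) = $144.00 + 16% × $1,650.00 = $408.00
Training Fund Levy: 8.2% × $4,050.00 = $332.10
Total: $408.00 + $332.10 = $740.10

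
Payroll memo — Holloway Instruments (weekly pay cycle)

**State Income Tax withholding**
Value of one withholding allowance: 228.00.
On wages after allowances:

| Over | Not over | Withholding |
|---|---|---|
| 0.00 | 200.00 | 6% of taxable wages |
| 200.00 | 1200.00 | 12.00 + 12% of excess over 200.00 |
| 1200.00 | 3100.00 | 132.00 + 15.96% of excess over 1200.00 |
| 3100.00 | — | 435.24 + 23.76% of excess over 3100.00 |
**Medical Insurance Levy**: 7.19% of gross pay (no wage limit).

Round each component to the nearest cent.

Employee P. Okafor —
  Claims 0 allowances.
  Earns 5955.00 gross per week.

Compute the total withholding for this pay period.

1541.75

State Income Tax: taxable = 5955.00
  435.24 + 23.76% × (5955.00 − 3100.00) = 435.24 + 23.76% × 2855.00 = 1113.59
Medical Insurance Levy: 7.19% × 5955.00 = 428.16
Total: 1113.59 + 428.16 = 1541.75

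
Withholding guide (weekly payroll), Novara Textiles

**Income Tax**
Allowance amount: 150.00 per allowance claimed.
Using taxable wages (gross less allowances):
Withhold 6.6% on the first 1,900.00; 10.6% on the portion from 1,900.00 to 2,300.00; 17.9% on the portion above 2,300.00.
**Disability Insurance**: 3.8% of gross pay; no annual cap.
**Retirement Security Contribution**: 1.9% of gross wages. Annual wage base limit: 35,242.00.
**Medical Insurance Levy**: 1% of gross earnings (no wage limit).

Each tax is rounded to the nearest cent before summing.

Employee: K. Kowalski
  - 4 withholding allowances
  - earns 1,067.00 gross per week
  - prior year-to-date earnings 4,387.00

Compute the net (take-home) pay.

964.69

Income Tax: taxable = 1,067.00 − 4×150.00 = 467.00
  6.6% × 467.00 = 30.82
Disability Insurance: 3.8% × 1,067.00 = 40.55
Retirement Security Contribution: 1.9% × 1,067.00 = 20.27
Medical Insurance Levy: 1% × 1,067.00 = 10.67
Total withheld: 30.82 + 40.55 + 20.27 + 10.67 = 102.31
Net pay: 1,067.00 − 102.31 = 964.69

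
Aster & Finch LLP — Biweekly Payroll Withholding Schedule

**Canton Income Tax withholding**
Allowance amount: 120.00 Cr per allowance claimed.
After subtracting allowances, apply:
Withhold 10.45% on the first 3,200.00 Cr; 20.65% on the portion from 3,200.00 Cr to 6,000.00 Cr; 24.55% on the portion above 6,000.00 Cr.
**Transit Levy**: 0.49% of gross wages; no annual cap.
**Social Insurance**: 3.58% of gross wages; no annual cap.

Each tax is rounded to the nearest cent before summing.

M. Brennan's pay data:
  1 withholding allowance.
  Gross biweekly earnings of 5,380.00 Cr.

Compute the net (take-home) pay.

4,401.25 Cr

Canton Income Tax: taxable = 5,380.00 Cr − 1×120.00 Cr = 5,260.00 Cr
  334.40 Cr + 20.65% × (5,260.00 Cr − 3,200.00 Cr) = 334.40 Cr + 20.65% × 2,060.00 Cr = 759.79 Cr
Transit Levy: 0.49% × 5,380.00 Cr = 26.36 Cr
Social Insurance: 3.58% × 5,380.00 Cr = 192.60 Cr
Total withheld: 759.79 Cr + 26.36 Cr + 192.60 Cr = 978.75 Cr
Net pay: 5,380.00 Cr − 978.75 Cr = 4,401.25 Cr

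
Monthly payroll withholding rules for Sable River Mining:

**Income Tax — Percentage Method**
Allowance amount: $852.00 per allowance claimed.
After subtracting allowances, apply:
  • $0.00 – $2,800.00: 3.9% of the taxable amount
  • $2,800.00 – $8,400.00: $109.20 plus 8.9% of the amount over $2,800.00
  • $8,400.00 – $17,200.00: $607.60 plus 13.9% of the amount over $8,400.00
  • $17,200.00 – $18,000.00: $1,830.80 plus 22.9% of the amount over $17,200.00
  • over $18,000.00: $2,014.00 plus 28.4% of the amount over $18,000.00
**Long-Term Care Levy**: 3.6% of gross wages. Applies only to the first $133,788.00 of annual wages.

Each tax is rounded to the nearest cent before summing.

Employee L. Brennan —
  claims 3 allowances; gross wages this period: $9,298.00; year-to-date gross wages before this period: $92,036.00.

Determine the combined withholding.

Income Tax: taxable = $9,298.00 − 3×$852.00 = $6,742.00
  $109.20 + 8.9% × ($6,742.00 − $2,800.00) = $109.20 + 8.9% × $3,942.00 = $460.04
Long-Term Care Levy: 3.6% × $9,298.00 = $334.73
Total: $460.04 + $334.73 = $794.77

$794.77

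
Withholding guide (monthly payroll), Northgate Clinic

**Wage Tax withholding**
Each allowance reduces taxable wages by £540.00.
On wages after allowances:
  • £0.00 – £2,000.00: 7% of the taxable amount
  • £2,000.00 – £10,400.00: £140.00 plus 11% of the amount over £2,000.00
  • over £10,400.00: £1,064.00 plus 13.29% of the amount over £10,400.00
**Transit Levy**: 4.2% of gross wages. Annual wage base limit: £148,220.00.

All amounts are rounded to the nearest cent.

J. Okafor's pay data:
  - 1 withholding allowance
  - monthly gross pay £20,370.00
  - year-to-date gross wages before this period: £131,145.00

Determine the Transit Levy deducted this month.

£717.15

Transit Levy: cap £148,220.00 − YTD £131,145.00 = £17,075.00 subject; 4.2% × £17,075.00 = £717.15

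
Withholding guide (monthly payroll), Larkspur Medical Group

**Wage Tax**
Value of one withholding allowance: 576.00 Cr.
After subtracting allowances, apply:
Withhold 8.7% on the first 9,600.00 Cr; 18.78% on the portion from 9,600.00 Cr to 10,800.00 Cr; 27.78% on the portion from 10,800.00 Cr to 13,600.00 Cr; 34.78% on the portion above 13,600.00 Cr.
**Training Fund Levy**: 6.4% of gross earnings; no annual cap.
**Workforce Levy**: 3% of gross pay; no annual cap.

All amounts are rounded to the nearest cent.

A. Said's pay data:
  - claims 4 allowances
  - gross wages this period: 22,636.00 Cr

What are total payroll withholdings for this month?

6,307.57 Cr

Wage Tax: taxable = 22,636.00 Cr − 4×576.00 Cr = 20,332.00 Cr
  1,838.40 Cr + 34.78% × (20,332.00 Cr − 13,600.00 Cr) = 1,838.40 Cr + 34.78% × 6,732.00 Cr = 4,179.79 Cr
Training Fund Levy: 6.4% × 22,636.00 Cr = 1,448.70 Cr
Workforce Levy: 3% × 22,636.00 Cr = 679.08 Cr
Total: 4,179.79 Cr + 1,448.70 Cr + 679.08 Cr = 6,307.57 Cr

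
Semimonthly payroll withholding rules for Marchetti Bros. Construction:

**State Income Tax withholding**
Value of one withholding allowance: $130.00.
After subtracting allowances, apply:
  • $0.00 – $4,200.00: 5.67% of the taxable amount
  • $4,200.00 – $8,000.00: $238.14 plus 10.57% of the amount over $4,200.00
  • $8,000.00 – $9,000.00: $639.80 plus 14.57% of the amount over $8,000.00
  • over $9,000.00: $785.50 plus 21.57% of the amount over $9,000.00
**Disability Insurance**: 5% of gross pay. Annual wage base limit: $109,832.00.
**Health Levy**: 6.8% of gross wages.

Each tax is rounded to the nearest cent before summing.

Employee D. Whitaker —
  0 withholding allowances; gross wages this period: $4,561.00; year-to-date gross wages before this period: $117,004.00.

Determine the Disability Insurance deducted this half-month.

$0.00

Disability Insurance: YTD $117,004.00 ≥ cap $109,832.00 → $0.00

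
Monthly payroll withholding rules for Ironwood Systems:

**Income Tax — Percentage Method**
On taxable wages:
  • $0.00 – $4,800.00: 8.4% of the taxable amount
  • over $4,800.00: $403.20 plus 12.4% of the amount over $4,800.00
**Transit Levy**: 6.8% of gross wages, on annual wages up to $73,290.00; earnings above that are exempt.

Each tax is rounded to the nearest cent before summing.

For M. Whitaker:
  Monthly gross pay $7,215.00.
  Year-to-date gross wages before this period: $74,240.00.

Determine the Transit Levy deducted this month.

$0.00

Transit Levy: YTD $74,240.00 ≥ cap $73,290.00 → $0.00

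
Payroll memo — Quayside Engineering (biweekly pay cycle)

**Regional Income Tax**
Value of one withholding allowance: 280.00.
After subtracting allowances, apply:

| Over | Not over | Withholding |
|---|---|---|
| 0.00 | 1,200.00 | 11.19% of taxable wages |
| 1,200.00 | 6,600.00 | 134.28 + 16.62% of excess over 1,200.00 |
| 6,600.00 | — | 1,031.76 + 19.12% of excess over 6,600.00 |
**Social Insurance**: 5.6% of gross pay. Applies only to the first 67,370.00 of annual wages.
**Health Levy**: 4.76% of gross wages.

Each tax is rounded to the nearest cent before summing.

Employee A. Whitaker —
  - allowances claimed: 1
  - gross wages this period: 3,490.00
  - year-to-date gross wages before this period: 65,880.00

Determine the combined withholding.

717.90

Regional Income Tax: taxable = 3,490.00 − 1×280.00 = 3,210.00
  134.28 + 16.62% × (3,210.00 − 1,200.00) = 134.28 + 16.62% × 2,010.00 = 468.34
Social Insurance: cap 67,370.00 − YTD 65,880.00 = 1,490.00 subject; 5.6% × 1,490.00 = 83.44
Health Levy: 4.76% × 3,490.00 = 166.12
Total: 468.34 + 83.44 + 166.12 = 717.90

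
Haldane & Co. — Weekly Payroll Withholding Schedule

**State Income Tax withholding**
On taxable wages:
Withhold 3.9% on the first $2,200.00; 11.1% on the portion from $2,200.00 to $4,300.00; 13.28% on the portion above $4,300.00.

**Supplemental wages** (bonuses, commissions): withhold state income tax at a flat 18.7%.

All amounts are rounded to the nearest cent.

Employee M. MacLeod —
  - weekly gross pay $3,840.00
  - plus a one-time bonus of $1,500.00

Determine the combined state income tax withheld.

$548.34

State Income Tax: taxable = $3,840.00
  $85.80 + 11.1% × ($3,840.00 − $2,200.00) = $85.80 + 11.1% × $1,640.00 = $267.84
Supplemental (18.7% flat on bonus): 18.7% × $1,500.00 = $280.50
Total state income tax: $267.84 + $280.50 = $548.34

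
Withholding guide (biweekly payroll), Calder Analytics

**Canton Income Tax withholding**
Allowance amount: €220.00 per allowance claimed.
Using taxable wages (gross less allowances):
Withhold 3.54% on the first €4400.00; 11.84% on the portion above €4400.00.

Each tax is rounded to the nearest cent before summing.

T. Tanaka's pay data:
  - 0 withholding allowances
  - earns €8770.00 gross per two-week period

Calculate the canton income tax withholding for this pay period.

€673.17

Canton Income Tax: taxable = €8770.00
  €155.76 + 11.84% × (€8770.00 − €4400.00) = €155.76 + 11.84% × €4370.00 = €673.17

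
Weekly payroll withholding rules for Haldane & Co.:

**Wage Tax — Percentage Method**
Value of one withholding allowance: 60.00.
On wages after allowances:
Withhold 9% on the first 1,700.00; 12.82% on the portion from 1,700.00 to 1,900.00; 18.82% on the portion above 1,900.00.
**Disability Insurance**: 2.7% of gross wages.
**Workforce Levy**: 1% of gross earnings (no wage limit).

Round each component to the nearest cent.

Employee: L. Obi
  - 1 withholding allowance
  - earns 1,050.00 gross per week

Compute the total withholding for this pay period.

Wage Tax: taxable = 1,050.00 − 1×60.00 = 990.00
  9% × 990.00 = 89.10
Disability Insurance: 2.7% × 1,050.00 = 28.35
Workforce Levy: 1% × 1,050.00 = 10.50
Total: 89.10 + 28.35 + 10.50 = 127.95

127.95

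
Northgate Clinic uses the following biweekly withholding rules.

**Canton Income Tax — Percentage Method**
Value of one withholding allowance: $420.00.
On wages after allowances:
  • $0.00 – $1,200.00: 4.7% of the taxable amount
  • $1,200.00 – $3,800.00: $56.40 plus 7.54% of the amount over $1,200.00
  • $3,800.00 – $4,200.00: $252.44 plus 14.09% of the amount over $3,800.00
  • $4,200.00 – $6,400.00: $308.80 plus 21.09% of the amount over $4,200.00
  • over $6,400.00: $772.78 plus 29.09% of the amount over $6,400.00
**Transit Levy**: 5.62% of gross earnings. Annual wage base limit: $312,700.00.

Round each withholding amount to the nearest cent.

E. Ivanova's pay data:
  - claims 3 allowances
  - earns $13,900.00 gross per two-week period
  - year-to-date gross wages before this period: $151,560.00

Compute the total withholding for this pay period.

Canton Income Tax: taxable = $13,900.00 − 3×$420.00 = $12,640.00
  $772.78 + 29.09% × ($12,640.00 − $6,400.00) = $772.78 + 29.09% × $6,240.00 = $2,588.00
Transit Levy: 5.62% × $13,900.00 = $781.18
Total: $2,588.00 + $781.18 = $3,369.18

$3,369.18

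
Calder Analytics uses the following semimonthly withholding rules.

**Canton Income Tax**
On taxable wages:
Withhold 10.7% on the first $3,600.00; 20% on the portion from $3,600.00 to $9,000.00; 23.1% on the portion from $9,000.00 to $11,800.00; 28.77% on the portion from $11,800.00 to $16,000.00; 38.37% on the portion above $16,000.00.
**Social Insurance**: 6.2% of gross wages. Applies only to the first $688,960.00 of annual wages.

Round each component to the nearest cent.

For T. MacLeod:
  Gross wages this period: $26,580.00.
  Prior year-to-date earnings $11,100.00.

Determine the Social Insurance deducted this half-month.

$1,647.96

Social Insurance: 6.2% × $26,580.00 = $1,647.96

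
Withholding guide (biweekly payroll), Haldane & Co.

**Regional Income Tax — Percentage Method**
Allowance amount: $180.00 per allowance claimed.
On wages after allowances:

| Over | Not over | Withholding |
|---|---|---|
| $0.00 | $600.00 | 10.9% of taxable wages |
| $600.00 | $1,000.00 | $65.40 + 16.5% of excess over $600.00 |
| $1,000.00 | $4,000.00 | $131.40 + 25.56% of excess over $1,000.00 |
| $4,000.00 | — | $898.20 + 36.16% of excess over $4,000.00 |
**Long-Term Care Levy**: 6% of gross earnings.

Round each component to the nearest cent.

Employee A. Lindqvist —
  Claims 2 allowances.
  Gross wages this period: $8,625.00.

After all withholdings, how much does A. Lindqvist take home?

Regional Income Tax: taxable = $8,625.00 − 2×$180.00 = $8,265.00
  $898.20 + 36.16% × ($8,265.00 − $4,000.00) = $898.20 + 36.16% × $4,265.00 = $2,440.42
Long-Term Care Levy: 6% × $8,625.00 = $517.50
Total withheld: $2,440.42 + $517.50 = $2,957.92
Net pay: $8,625.00 − $2,957.92 = $5,667.08

$5,667.08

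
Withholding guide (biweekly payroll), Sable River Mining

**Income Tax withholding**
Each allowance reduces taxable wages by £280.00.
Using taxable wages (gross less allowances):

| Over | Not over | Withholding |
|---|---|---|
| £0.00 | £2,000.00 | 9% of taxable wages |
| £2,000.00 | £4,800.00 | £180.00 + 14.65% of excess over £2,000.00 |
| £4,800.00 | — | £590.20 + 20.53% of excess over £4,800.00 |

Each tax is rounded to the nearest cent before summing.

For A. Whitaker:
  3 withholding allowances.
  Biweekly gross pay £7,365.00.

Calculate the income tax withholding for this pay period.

£944.34

Income Tax: taxable = £7,365.00 − 3×£280.00 = £6,525.00
  £590.20 + 20.53% × (£6,525.00 − £4,800.00) = £590.20 + 20.53% × £1,725.00 = £944.34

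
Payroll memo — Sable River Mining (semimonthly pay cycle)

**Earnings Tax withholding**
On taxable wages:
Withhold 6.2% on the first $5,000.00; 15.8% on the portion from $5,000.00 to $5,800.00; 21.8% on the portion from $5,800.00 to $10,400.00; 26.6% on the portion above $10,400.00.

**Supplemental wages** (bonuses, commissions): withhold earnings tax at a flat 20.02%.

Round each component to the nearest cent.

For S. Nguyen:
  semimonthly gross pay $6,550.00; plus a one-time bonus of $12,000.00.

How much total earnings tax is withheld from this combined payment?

Earnings Tax: taxable = $6,550.00
  $436.40 + 21.8% × ($6,550.00 − $5,800.00) = $436.40 + 21.8% × $750.00 = $599.90
Supplemental (20.02% flat on bonus): 20.02% × $12,000.00 = $2,402.40
Total earnings tax: $599.90 + $2,402.40 = $3,002.30

$3,002.30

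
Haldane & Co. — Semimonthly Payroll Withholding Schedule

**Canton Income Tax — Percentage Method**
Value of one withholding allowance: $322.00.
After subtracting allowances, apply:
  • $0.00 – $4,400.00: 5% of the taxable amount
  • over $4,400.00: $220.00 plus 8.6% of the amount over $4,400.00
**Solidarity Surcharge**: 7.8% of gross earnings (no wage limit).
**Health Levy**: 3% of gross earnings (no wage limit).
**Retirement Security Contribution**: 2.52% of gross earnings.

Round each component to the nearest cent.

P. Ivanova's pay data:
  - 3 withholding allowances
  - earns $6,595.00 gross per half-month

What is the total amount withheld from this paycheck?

$1,204.14

Canton Income Tax: taxable = $6,595.00 − 3×$322.00 = $5,629.00
  $220.00 + 8.6% × ($5,629.00 − $4,400.00) = $220.00 + 8.6% × $1,229.00 = $325.69
Solidarity Surcharge: 7.8% × $6,595.00 = $514.41
Health Levy: 3% × $6,595.00 = $197.85
Retirement Security Contribution: 2.52% × $6,595.00 = $166.19
Total: $325.69 + $514.41 + $197.85 + $166.19 = $1,204.14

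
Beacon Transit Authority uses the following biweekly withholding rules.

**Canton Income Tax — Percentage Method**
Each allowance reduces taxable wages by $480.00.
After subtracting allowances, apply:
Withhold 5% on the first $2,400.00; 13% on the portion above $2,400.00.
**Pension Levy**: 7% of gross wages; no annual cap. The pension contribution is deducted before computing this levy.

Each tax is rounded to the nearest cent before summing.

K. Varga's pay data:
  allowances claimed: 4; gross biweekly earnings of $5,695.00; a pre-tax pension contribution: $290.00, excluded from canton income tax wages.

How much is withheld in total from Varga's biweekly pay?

Canton Income Tax: taxable = $5,695.00 − $290.00 − 4×$480.00 = $3,485.00
  $120.00 + 13% × ($3,485.00 − $2,400.00) = $120.00 + 13% × $1,085.00 = $261.05
Pension Levy: 7% × $5,405.00 = $378.35
Total: $261.05 + $378.35 = $639.40

$639.40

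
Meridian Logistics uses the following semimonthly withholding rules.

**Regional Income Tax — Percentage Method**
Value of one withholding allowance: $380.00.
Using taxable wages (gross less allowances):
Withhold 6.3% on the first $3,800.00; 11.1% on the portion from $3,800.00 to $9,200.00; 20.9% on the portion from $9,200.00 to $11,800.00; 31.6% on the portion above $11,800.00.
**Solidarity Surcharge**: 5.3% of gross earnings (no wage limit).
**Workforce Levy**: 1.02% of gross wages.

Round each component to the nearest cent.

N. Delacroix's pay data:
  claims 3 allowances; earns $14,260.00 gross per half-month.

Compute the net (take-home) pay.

Regional Income Tax: taxable = $14,260.00 − 3×$380.00 = $13,120.00
  $1,382.20 + 31.6% × ($13,120.00 − $11,800.00) = $1,382.20 + 31.6% × $1,320.00 = $1,799.32
Solidarity Surcharge: 5.3% × $14,260.00 = $755.78
Workforce Levy: 1.02% × $14,260.00 = $145.45
Total withheld: $1,799.32 + $755.78 + $145.45 = $2,700.55
Net pay: $14,260.00 − $2,700.55 = $11,559.45

$11,559.45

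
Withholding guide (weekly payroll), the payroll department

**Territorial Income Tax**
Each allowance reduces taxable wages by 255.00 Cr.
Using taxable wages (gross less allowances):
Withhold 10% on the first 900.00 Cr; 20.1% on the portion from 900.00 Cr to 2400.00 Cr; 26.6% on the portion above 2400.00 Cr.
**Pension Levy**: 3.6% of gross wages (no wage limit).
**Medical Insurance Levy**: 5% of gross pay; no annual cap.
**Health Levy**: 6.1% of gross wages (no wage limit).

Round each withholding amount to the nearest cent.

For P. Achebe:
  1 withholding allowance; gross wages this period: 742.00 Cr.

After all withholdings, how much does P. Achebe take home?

584.23 Cr

Territorial Income Tax: taxable = 742.00 Cr − 1×255.00 Cr = 487.00 Cr
  10% × 487.00 Cr = 48.70 Cr
Pension Levy: 3.6% × 742.00 Cr = 26.71 Cr
Medical Insurance Levy: 5% × 742.00 Cr = 37.10 Cr
Health Levy: 6.1% × 742.00 Cr = 45.26 Cr
Total withheld: 48.70 Cr + 26.71 Cr + 37.10 Cr + 45.26 Cr = 157.77 Cr
Net pay: 742.00 Cr − 157.77 Cr = 584.23 Cr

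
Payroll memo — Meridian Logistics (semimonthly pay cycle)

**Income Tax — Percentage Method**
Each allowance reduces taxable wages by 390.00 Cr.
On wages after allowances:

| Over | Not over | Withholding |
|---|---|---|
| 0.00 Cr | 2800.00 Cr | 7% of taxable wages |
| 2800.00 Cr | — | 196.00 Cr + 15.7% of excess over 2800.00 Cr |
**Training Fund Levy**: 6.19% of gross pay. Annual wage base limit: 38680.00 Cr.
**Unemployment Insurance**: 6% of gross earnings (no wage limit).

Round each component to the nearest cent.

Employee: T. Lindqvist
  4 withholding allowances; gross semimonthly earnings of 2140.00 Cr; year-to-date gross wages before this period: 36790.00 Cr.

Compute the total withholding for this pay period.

Income Tax: taxable = 2140.00 Cr − 4×390.00 Cr = 580.00 Cr
  7% × 580.00 Cr = 40.60 Cr
Training Fund Levy: cap 38680.00 Cr − YTD 36790.00 Cr = 1890.00 Cr subject; 6.19% × 1890.00 Cr = 116.99 Cr
Unemployment Insurance: 6% × 2140.00 Cr = 128.40 Cr
Total: 40.60 Cr + 116.99 Cr + 128.40 Cr = 285.99 Cr

285.99 Cr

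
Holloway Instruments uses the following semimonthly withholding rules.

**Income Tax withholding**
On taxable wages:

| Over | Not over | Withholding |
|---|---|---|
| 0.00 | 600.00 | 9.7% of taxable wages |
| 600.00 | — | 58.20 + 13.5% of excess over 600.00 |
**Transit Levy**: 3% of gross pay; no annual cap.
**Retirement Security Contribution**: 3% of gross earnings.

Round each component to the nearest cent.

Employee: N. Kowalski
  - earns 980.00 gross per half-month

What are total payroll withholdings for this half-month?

168.30

Income Tax: taxable = 980.00
  58.20 + 13.5% × (980.00 − 600.00) = 58.20 + 13.5% × 380.00 = 109.50
Transit Levy: 3% × 980.00 = 29.40
Retirement Security Contribution: 3% × 980.00 = 29.40
Total: 109.50 + 29.40 + 29.40 = 168.30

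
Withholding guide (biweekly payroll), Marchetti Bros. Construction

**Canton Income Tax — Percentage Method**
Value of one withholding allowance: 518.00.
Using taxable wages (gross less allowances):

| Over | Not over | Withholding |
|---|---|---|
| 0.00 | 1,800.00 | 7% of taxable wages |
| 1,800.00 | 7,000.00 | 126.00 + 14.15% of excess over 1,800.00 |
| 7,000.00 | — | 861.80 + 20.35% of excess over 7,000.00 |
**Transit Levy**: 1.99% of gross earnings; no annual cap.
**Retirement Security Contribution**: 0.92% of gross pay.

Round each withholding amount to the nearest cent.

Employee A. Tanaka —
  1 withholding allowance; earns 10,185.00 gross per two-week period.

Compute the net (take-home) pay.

Canton Income Tax: taxable = 10,185.00 − 1×518.00 = 9,667.00
  861.80 + 20.35% × (9,667.00 − 7,000.00) = 861.80 + 20.35% × 2,667.00 = 1,404.53
Transit Levy: 1.99% × 10,185.00 = 202.68
Retirement Security Contribution: 0.92% × 10,185.00 = 93.70
Total withheld: 1,404.53 + 202.68 + 93.70 = 1,700.91
Net pay: 10,185.00 − 1,700.91 = 8,484.09

8,484.09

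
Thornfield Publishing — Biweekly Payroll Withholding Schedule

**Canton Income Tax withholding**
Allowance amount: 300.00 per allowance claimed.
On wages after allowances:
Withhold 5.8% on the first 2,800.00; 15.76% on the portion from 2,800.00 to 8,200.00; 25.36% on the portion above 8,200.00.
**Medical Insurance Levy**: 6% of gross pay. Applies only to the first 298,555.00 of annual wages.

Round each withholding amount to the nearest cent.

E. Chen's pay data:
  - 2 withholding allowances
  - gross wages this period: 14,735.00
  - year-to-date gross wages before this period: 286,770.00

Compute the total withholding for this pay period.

3,225.66

Canton Income Tax: taxable = 14,735.00 − 2×300.00 = 14,135.00
  1,013.44 + 25.36% × (14,135.00 − 8,200.00) = 1,013.44 + 25.36% × 5,935.00 = 2,518.56
Medical Insurance Levy: cap 298,555.00 − YTD 286,770.00 = 11,785.00 subject; 6% × 11,785.00 = 707.10
Total: 2,518.56 + 707.10 = 3,225.66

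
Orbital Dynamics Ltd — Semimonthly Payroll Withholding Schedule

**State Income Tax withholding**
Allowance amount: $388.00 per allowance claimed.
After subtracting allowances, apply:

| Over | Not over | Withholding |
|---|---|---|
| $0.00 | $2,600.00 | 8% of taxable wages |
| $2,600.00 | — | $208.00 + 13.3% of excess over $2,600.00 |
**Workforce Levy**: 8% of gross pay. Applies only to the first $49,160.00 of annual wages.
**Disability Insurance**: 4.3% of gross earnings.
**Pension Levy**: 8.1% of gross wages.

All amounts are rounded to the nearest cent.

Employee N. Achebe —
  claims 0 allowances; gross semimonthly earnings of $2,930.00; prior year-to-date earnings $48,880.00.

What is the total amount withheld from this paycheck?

$637.61

State Income Tax: taxable = $2,930.00
  $208.00 + 13.3% × ($2,930.00 − $2,600.00) = $208.00 + 13.3% × $330.00 = $251.89
Workforce Levy: cap $49,160.00 − YTD $48,880.00 = $280.00 subject; 8% × $280.00 = $22.40
Disability Insurance: 4.3% × $2,930.00 = $125.99
Pension Levy: 8.1% × $2,930.00 = $237.33
Total: $251.89 + $22.40 + $125.99 + $237.33 = $637.61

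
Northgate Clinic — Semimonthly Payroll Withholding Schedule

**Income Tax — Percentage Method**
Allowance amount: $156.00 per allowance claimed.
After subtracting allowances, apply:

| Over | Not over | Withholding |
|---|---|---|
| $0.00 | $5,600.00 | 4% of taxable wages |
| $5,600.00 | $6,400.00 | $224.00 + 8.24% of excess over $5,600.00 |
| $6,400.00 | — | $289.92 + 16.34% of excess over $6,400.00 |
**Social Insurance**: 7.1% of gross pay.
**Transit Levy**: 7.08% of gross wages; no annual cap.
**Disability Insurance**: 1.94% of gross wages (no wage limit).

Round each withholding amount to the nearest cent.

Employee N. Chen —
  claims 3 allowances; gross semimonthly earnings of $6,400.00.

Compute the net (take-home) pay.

$5,116.96

Income Tax: taxable = $6,400.00 − 3×$156.00 = $5,932.00
  $224.00 + 8.24% × ($5,932.00 − $5,600.00) = $224.00 + 8.24% × $332.00 = $251.36
Social Insurance: 7.1% × $6,400.00 = $454.40
Transit Levy: 7.08% × $6,400.00 = $453.12
Disability Insurance: 1.94% × $6,400.00 = $124.16
Total withheld: $251.36 + $454.40 + $453.12 + $124.16 = $1,283.04
Net pay: $6,400.00 − $1,283.04 = $5,116.96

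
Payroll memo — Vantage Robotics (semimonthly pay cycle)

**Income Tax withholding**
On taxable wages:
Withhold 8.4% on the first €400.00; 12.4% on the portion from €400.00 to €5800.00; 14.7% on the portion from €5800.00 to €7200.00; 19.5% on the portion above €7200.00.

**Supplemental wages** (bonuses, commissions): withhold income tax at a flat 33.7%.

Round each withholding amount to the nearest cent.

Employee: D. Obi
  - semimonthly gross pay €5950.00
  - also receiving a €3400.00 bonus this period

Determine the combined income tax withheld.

Income Tax: taxable = €5950.00
  €703.20 + 14.7% × (€5950.00 − €5800.00) = €703.20 + 14.7% × €150.00 = €725.25
Supplemental (33.7% flat on bonus): 33.7% × €3400.00 = €1145.80
Total income tax: €725.25 + €1145.80 = €1871.05

€1871.05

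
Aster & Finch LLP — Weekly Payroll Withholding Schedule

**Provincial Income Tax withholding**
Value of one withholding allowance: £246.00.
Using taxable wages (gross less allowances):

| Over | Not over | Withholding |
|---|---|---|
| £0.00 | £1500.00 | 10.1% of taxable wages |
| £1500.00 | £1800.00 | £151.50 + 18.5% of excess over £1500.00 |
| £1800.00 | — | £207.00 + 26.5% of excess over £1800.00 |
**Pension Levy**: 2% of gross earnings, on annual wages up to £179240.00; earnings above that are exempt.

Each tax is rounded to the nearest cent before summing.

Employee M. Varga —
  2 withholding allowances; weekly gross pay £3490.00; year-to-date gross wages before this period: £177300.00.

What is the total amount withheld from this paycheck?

£563.27

Provincial Income Tax: taxable = £3490.00 − 2×£246.00 = £2998.00
  £207.00 + 26.5% × (£2998.00 − £1800.00) = £207.00 + 26.5% × £1198.00 = £524.47
Pension Levy: cap £179240.00 − YTD £177300.00 = £1940.00 subject; 2% × £1940.00 = £38.80
Total: £524.47 + £38.80 = £563.27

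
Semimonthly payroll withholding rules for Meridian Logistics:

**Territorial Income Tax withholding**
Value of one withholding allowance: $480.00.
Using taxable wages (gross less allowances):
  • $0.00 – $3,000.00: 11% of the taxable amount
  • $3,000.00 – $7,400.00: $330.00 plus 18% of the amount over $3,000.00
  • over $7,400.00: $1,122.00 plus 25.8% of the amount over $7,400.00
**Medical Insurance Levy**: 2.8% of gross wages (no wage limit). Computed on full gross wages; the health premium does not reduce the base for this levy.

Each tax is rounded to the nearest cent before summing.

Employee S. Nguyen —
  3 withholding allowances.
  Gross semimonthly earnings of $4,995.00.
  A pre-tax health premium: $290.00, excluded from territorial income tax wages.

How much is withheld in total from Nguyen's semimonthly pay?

Territorial Income Tax: taxable = $4,995.00 − $290.00 − 3×$480.00 = $3,265.00
  $330.00 + 18% × ($3,265.00 − $3,000.00) = $330.00 + 18% × $265.00 = $377.70
Medical Insurance Levy: 2.8% × $4,995.00 = $139.86
Total: $377.70 + $139.86 = $517.56

$517.56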